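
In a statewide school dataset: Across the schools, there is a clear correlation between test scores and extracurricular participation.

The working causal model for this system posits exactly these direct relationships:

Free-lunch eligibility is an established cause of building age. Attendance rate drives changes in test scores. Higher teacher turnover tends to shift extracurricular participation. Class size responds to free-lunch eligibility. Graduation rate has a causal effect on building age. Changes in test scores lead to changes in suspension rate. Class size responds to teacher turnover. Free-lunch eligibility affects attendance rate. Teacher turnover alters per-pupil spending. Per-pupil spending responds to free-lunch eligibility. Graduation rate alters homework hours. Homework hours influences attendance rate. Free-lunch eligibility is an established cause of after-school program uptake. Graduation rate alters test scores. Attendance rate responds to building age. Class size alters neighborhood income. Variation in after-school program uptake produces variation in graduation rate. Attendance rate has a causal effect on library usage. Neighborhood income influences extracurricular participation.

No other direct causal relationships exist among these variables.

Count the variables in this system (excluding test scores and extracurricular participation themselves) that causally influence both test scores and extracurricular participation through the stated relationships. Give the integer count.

1

The common causes are: free-lunch eligibility (to test scores via free-lunch eligibility → attendance rate → test scores; to extracurricular participation via free-lunch eligibility → class size → neighborhood income → extracurricular participation).
Every other variable lacks a causal path to at least one of test scores and extracurricular participation.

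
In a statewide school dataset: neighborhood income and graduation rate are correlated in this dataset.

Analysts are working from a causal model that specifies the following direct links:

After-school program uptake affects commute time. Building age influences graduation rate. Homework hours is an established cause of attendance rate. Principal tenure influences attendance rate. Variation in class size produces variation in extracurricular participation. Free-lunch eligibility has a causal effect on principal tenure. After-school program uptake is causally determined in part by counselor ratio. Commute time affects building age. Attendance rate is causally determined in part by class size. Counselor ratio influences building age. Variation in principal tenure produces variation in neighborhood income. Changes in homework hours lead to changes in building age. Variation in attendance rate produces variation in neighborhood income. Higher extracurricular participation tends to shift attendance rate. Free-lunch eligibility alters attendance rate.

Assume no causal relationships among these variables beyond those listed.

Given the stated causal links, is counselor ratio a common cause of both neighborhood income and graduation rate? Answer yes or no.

Counselor ratio has no stated causal path to neighborhood income. A confounder must cause both variables, so counselor ratio does not qualify.

no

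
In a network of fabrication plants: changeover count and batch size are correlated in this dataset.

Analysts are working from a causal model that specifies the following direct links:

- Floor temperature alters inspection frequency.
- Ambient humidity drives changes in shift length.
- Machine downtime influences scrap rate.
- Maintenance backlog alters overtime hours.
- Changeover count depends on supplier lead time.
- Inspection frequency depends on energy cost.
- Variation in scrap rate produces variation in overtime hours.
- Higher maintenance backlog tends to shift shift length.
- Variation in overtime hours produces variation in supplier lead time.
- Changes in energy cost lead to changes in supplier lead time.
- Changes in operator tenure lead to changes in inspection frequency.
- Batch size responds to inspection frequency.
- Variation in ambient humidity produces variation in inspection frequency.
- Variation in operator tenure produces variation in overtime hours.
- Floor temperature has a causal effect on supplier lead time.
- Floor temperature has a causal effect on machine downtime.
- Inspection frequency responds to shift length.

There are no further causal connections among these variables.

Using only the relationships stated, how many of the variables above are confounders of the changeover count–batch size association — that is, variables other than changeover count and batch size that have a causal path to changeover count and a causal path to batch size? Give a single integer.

4

The common causes are: energy cost (to changeover count via energy cost → supplier lead time → changeover count; to batch size via energy cost → inspection frequency → batch size); floor temperature (to changeover count via floor temperature → supplier lead time → changeover count; to batch size via floor temperature → inspection frequency → batch size); maintenance backlog (to changeover count via maintenance backlog → overtime hours → supplier lead time → changeover count; to batch size via maintenance backlog → shift length → inspection frequency → batch size); operator tenure (to changeover count via operator tenure → overtime hours → supplier lead time → changeover count; to batch size via operator tenure → inspection frequency → batch size).
Every other variable lacks a causal path to at least one of changeover count and batch size.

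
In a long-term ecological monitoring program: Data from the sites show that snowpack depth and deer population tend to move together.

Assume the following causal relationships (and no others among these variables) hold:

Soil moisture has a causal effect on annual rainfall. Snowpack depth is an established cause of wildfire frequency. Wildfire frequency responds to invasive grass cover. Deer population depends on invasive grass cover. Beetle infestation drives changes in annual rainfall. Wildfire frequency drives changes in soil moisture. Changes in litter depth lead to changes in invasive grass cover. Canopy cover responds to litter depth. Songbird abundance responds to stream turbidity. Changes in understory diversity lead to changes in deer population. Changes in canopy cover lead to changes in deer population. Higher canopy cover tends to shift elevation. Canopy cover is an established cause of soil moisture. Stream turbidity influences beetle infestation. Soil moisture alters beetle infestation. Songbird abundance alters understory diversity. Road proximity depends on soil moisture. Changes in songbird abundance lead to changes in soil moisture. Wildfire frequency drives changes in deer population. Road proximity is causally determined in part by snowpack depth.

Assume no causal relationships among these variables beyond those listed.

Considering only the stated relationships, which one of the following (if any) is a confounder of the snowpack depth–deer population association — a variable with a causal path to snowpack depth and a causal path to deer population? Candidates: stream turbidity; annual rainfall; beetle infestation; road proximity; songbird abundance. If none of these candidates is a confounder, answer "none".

none

None of the listed candidates has causal paths to both snowpack depth and deer population in the stated relationships, so none is a common cause.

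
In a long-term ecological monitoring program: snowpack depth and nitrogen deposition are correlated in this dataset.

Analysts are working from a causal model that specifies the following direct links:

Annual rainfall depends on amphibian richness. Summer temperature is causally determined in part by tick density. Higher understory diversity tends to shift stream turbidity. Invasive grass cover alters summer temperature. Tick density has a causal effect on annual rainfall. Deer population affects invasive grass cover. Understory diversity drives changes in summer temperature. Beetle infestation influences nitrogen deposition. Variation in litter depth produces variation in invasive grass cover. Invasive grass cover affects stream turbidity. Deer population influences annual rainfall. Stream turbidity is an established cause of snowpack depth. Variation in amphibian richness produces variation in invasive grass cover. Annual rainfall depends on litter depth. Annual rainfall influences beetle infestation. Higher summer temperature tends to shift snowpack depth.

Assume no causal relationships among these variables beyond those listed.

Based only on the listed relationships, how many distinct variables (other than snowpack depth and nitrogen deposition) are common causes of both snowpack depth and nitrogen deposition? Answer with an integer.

4

The common causes are: amphibian richness (to snowpack depth via amphibian richness → invasive grass cover → stream turbidity → snowpack depth; to nitrogen deposition via amphibian richness → annual rainfall → beetle infestation → nitrogen deposition); deer population (to snowpack depth via deer population → invasive grass cover → stream turbidity → snowpack depth; to nitrogen deposition via deer population → annual rainfall → beetle infestation → nitrogen deposition); litter depth (to snowpack depth via litter depth → invasive grass cover → stream turbidity → snowpack depth; to nitrogen deposition via litter depth → annual rainfall → beetle infestation → nitrogen deposition); tick density (to snowpack depth via tick density → summer temperature → snowpack depth; to nitrogen deposition via tick density → annual rainfall → beetle infestation → nitrogen deposition).
Every other variable lacks a causal path to at least one of snowpack depth and nitrogen deposition.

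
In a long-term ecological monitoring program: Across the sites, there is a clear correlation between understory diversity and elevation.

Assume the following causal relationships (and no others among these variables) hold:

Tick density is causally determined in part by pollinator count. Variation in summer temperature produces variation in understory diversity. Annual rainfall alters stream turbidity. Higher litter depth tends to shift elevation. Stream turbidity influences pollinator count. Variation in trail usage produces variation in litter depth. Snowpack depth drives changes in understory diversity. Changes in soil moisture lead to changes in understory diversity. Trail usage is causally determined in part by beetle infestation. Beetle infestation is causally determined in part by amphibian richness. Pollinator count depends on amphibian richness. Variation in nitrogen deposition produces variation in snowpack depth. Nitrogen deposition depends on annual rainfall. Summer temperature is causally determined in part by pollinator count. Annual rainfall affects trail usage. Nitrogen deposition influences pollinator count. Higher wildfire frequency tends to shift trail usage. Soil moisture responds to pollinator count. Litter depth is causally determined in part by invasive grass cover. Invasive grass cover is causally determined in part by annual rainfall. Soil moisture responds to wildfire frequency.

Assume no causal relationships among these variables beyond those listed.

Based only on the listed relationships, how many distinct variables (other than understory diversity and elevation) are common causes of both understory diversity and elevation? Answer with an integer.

3

The common causes are: amphibian richness (to understory diversity via amphibian richness → pollinator count → summer temperature → understory diversity; to elevation via amphibian richness → beetle infestation → trail usage → litter depth → elevation); annual rainfall (to understory diversity via annual rainfall → nitrogen deposition → snowpack depth → understory diversity; to elevation via annual rainfall → trail usage → litter depth → elevation); wildfire frequency (to understory diversity via wildfire frequency → soil moisture → understory diversity; to elevation via wildfire frequency → trail usage → litter depth → elevation).
Every other variable lacks a causal path to at least one of understory diversity and elevation.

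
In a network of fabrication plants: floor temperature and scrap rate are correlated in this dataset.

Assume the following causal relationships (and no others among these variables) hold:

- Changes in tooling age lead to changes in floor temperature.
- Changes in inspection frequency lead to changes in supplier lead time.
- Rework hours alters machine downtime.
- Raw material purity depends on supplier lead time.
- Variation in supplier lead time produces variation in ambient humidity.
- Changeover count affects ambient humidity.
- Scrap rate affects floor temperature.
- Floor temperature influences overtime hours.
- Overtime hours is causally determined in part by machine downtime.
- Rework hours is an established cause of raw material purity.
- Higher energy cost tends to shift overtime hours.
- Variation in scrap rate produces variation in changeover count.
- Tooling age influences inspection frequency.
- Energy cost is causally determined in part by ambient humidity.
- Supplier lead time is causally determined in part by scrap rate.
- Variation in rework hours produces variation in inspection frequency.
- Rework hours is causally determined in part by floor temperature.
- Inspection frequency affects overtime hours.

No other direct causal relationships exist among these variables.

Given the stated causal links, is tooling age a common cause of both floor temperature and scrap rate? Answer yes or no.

Tooling age has no stated causal path to scrap rate. A confounder must cause both variables, so tooling age does not qualify.

no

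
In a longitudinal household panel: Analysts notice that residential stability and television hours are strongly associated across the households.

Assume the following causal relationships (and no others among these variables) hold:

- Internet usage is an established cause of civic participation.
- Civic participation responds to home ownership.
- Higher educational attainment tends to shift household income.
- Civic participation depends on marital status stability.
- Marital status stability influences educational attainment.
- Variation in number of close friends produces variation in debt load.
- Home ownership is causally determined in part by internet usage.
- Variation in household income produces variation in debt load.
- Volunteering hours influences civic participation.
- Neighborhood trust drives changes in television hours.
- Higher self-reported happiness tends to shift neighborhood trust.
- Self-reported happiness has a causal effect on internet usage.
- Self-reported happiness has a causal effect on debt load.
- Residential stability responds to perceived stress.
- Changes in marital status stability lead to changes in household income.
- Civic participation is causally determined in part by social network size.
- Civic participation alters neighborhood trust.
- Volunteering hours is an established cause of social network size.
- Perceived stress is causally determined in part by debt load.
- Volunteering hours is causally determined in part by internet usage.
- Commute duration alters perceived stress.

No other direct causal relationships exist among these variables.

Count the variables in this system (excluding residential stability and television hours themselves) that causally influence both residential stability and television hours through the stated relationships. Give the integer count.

2

The common causes are: marital status stability (to residential stability via marital status stability → household income → debt load → perceived stress → residential stability; to television hours via marital status stability → civic participation → neighborhood trust → television hours); self-reported happiness (to residential stability via self-reported happiness → debt load → perceived stress → residential stability; to television hours via self-reported happiness → neighborhood trust → television hours).
Every other variable lacks a causal path to at least one of residential stability and television hours.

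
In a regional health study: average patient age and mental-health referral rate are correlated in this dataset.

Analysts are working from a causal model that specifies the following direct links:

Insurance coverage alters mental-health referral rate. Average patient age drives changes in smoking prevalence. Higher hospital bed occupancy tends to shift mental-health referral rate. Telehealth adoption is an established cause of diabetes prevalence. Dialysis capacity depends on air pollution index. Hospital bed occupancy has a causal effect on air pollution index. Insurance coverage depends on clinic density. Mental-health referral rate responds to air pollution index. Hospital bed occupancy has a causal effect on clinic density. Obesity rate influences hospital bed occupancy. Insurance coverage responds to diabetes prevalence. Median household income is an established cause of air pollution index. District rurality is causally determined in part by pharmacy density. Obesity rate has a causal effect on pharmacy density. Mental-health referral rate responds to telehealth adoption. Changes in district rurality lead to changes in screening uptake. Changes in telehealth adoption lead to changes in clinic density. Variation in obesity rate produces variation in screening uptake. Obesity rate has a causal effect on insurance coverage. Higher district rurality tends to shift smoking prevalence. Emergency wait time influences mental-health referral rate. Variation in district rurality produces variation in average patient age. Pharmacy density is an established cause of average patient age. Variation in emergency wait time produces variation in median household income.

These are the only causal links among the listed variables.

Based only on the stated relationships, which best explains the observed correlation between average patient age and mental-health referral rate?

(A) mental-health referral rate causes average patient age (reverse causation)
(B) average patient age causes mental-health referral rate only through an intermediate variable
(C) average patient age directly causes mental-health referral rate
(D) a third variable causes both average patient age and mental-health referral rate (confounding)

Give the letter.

Obesity rate causes average patient age (obesity rate → pharmacy density → average patient age) and mental-health referral rate (obesity rate → hospital bed occupancy → mental-health referral rate) — a common cause creating the correlation.
There is no stated path from average patient age to mental-health referral rate or from mental-health referral rate to average patient age, so neither direct nor reverse causation applies.

D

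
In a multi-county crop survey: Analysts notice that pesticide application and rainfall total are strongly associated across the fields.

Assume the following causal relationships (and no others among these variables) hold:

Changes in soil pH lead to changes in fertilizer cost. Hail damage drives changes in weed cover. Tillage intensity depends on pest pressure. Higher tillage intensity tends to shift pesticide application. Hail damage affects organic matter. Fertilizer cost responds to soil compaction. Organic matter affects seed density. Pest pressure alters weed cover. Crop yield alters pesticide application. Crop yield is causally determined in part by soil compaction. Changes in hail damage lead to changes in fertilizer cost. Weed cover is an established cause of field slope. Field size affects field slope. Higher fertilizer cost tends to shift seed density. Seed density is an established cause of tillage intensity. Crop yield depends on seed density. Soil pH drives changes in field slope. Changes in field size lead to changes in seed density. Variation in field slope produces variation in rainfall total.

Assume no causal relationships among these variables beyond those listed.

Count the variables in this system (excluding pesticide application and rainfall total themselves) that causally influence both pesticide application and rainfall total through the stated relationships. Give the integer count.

The common causes are: field size (to pesticide application via field size → seed density → crop yield → pesticide application; to rainfall total via field size → field slope → rainfall total); hail damage (to pesticide application via hail damage → fertilizer cost → seed density → crop yield → pesticide application; to rainfall total via hail damage → weed cover → field slope → rainfall total); pest pressure (to pesticide application via pest pressure → tillage intensity → pesticide application; to rainfall total via pest pressure → weed cover → field slope → rainfall total); soil pH (to pesticide application via soil pH → fertilizer cost → seed density → crop yield → pesticide application; to rainfall total via soil pH → field slope → rainfall total).
Every other variable lacks a causal path to at least one of pesticide application and rainfall total.

4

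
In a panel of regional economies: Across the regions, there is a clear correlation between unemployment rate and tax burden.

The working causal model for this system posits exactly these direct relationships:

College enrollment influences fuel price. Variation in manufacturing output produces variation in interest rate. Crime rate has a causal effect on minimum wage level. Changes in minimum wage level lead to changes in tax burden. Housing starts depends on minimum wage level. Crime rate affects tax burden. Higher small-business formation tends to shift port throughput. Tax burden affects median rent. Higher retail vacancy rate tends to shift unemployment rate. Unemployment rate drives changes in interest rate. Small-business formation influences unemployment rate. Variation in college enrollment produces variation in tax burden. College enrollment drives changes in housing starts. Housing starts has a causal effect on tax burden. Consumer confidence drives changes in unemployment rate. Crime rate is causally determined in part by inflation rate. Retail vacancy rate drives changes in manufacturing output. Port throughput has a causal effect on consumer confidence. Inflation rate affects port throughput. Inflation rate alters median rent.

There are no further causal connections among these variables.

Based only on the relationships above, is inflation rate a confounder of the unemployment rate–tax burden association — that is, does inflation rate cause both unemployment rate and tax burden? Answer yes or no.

Inflation rate has a causal path to unemployment rate (inflation rate → port throughput → consumer confidence → unemployment rate) and to tax burden (inflation rate → crime rate → tax burden), so it is a common cause of both — a confounder.

yes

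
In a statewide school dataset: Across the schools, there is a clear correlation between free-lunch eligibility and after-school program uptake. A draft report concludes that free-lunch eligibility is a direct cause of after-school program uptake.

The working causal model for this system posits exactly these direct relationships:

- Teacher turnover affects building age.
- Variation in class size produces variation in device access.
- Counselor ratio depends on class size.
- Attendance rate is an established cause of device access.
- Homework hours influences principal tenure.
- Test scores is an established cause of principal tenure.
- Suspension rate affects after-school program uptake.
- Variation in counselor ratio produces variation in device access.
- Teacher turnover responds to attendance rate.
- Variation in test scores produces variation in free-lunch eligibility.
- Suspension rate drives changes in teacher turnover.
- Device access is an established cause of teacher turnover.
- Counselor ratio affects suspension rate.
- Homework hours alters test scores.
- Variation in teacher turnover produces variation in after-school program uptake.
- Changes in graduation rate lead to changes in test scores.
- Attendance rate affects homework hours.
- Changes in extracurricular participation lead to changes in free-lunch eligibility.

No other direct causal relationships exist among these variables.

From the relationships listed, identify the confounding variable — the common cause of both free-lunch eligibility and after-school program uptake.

Attendance rate has a causal path to free-lunch eligibility (attendance rate → homework hours → test scores → free-lunch eligibility) and a separate causal path to after-school program uptake (attendance rate → teacher turnover → after-school program uptake), so it is a common cause of both.
No stated relationship gives free-lunch eligibility a causal route to after-school program uptake, so the correlation is explained by the shared upstream cause rather than a direct effect.

attendance rate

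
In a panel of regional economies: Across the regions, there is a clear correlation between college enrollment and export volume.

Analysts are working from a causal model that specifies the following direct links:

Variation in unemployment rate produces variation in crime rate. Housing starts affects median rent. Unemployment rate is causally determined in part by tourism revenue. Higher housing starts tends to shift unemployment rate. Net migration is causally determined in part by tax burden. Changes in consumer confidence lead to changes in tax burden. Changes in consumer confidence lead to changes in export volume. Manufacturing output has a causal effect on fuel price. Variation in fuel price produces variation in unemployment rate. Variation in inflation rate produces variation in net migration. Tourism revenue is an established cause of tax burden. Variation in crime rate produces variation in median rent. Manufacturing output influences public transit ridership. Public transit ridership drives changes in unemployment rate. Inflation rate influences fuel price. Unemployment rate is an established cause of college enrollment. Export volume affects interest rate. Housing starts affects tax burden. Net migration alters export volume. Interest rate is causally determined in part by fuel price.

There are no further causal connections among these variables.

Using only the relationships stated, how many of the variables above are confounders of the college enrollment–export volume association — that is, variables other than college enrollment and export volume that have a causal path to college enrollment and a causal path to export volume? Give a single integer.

The common causes are: housing starts (to college enrollment via housing starts → unemployment rate → college enrollment; to export volume via housing starts → tax burden → net migration → export volume); inflation rate (to college enrollment via inflation rate → fuel price → unemployment rate → college enrollment; to export volume via inflation rate → net migration → export volume); tourism revenue (to college enrollment via tourism revenue → unemployment rate → college enrollment; to export volume via tourism revenue → tax burden → net migration → export volume).
Every other variable lacks a causal path to at least one of college enrollment and export volume.

3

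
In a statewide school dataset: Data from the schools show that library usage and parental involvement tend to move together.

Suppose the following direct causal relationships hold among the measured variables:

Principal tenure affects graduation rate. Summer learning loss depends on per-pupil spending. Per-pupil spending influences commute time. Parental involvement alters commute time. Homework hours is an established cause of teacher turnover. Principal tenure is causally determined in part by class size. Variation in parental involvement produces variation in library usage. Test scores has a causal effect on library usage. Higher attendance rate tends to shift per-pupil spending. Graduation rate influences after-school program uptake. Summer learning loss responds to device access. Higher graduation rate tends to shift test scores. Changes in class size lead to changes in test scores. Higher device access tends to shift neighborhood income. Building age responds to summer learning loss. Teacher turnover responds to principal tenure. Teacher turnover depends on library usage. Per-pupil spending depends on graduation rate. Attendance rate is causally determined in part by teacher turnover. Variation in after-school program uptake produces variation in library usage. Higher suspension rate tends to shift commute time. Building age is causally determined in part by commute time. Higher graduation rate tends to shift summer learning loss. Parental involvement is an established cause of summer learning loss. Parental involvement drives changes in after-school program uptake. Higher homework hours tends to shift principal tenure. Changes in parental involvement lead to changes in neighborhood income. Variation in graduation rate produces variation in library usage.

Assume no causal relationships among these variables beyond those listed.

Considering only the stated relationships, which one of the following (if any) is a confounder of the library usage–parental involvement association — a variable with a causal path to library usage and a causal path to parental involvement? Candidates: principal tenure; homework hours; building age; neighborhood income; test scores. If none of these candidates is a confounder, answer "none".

none

None of the listed candidates has causal paths to both library usage and parental involvement in the stated relationships, so none is a common cause.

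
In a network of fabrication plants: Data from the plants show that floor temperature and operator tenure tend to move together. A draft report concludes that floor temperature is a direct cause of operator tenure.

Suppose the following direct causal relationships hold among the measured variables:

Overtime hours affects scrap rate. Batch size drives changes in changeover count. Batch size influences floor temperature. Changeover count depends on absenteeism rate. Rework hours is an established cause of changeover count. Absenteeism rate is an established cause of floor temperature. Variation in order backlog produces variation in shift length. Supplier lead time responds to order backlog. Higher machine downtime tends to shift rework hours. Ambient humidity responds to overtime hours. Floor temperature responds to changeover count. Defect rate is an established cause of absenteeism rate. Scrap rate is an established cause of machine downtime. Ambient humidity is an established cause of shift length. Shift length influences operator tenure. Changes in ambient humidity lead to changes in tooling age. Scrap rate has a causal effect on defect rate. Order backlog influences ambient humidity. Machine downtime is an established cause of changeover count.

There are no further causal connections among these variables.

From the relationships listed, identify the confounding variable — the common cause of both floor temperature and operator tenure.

Overtime hours has a causal path to floor temperature (overtime hours → scrap rate → machine downtime → changeover count → floor temperature) and a separate causal path to operator tenure (overtime hours → ambient humidity → shift length → operator tenure), so it is a common cause of both.
No stated relationship gives floor temperature a causal route to operator tenure, so the correlation is explained by the shared upstream cause rather than a direct effect.

overtime hours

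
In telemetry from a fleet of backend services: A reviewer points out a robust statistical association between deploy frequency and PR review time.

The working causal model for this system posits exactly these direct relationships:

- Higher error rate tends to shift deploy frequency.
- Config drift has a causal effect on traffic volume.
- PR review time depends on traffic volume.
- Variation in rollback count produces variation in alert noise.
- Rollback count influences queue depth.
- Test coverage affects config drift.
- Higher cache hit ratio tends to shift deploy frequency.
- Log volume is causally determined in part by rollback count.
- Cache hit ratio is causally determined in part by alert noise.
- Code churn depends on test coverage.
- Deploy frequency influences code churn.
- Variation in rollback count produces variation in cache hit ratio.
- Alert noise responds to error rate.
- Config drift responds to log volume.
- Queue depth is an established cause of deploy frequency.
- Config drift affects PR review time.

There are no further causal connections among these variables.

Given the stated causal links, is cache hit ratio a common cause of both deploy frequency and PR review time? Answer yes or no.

no

Cache hit ratio has no stated causal path to PR review time. A confounder must cause both variables, so cache hit ratio does not qualify.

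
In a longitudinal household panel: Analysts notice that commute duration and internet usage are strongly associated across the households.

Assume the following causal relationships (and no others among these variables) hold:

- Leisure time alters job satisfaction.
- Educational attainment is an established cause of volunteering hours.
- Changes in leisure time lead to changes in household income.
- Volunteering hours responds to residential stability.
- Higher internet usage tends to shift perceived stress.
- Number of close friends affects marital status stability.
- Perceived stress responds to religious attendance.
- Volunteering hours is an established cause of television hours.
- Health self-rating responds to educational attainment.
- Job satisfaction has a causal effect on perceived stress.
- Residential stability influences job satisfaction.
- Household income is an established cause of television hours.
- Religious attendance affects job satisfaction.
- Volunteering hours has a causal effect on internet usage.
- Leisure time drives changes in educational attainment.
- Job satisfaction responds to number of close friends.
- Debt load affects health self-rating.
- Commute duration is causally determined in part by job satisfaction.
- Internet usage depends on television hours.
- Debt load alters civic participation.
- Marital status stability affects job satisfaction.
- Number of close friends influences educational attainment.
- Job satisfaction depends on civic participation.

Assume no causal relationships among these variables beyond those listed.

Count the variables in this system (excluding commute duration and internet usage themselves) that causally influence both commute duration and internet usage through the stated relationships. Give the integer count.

3

The common causes are: leisure time (to commute duration via leisure time → job satisfaction → commute duration; to internet usage via leisure time → educational attainment → volunteering hours → internet usage); number of close friends (to commute duration via number of close friends → job satisfaction → commute duration; to internet usage via number of close friends → educational attainment → volunteering hours → internet usage); residential stability (to commute duration via residential stability → job satisfaction → commute duration; to internet usage via residential stability → volunteering hours → internet usage).
Every other variable lacks a causal path to at least one of commute duration and internet usage.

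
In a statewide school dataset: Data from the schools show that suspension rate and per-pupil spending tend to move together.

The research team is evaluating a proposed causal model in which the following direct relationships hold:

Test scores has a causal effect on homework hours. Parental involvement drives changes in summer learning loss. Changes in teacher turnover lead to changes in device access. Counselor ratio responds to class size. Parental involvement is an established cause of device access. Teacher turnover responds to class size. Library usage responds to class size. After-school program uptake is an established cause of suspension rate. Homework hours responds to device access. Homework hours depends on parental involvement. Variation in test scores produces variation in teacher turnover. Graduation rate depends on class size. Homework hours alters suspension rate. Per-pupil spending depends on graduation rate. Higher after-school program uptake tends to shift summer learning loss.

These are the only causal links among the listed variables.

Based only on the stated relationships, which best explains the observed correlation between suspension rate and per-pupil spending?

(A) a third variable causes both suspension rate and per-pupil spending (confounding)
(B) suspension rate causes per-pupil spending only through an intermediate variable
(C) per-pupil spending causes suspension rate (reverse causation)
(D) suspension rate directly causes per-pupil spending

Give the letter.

Class size causes suspension rate (class size → teacher turnover → device access → homework hours → suspension rate) and per-pupil spending (class size → graduation rate → per-pupil spending) — a common cause creating the correlation.
There is no stated path from suspension rate to per-pupil spending or from per-pupil spending to suspension rate, so neither direct nor reverse causation applies.

A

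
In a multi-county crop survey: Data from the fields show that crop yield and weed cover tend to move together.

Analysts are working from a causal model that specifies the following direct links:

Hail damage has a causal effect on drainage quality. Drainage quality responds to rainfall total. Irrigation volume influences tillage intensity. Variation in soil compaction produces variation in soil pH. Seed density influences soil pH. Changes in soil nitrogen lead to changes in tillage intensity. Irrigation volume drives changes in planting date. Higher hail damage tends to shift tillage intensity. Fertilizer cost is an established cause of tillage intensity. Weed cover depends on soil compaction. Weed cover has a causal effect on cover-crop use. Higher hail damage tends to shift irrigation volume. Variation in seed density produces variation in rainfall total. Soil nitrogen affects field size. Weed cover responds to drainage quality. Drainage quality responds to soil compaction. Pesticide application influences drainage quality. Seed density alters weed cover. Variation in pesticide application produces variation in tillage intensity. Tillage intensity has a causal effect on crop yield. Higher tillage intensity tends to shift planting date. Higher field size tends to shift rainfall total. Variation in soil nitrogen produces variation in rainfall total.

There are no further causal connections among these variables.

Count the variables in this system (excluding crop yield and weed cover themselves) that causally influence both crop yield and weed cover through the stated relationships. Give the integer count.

3

The common causes are: hail damage (to crop yield via hail damage → tillage intensity → crop yield; to weed cover via hail damage → drainage quality → weed cover); pesticide application (to crop yield via pesticide application → tillage intensity → crop yield; to weed cover via pesticide application → drainage quality → weed cover); soil nitrogen (to crop yield via soil nitrogen → tillage intensity → crop yield; to weed cover via soil nitrogen → rainfall total → drainage quality → weed cover).
Every other variable lacks a causal path to at least one of crop yield and weed cover.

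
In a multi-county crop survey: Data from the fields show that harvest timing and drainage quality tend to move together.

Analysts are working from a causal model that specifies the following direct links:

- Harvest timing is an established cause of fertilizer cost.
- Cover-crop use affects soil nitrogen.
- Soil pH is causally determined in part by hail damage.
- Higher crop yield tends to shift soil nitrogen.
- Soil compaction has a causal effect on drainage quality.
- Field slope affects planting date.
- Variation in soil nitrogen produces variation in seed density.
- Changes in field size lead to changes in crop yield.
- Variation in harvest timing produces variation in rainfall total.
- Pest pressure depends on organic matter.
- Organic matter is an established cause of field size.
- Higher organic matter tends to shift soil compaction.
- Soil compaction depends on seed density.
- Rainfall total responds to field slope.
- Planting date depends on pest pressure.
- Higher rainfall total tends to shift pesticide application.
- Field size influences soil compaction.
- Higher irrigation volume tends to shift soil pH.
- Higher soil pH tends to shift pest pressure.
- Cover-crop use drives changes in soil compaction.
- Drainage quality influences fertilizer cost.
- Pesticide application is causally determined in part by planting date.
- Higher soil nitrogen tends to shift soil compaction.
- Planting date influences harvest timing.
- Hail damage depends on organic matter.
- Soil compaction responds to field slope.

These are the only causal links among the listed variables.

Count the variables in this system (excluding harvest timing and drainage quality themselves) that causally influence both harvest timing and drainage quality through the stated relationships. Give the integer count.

The common causes are: field slope (to harvest timing via field slope → planting date → harvest timing; to drainage quality via field slope → soil compaction → drainage quality); organic matter (to harvest timing via organic matter → pest pressure → planting date → harvest timing; to drainage quality via organic matter → soil compaction → drainage quality).
Every other variable lacks a causal path to at least one of harvest timing and drainage quality.

2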